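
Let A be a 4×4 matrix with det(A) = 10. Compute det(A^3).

det(A^3) = (det A)^3 = (10)^3 = 1000

1000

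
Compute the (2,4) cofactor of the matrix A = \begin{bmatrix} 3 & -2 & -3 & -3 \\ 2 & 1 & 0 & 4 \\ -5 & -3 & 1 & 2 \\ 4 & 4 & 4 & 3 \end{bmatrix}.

-72

Delete row 2 and column 4; the remaining 3×3 submatrix is [3 -2 -3; -5 -3 1; 4 4 4].
Its determinant is -72.
The cofactor carries sign (−1)^(2+4) = +1, so C_{2,4} = +(-72) = -72.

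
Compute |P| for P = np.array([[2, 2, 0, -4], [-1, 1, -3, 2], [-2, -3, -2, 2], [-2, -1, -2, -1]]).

Expand along row 1 (it has 1 zero):
  + (2) · M_11   where M_11 = det([1 -3 2; -3 -2 2; -1 -2 -1]) = 29
  − (2) · M_12   where M_12 = det([-1 -3 2; -2 -2 2; -2 -2 -1]) = 12
  − (-4) · M_14   where M_14 = det([-1 1 -3; -2 -3 -2; -2 -1 -2]) = 8
det = (+1)·(2)·(29) + (-1)·(2)·(12) + (-1)·(-4)·(8) = 66

The determinant is 66.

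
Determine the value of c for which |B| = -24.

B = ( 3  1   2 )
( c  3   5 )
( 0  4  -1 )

Expanding along the column containing c, det(B) is linear in c: det(B) = (9)·c + (-69).
Set (9)·c + (-69) = -24  ⇒  (9)·c = 45  ⇒  c = 5.

5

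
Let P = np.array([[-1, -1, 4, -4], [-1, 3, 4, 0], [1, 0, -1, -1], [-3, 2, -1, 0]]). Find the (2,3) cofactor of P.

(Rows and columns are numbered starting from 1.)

13

Delete row 2 and column 3; the remaining 3×3 submatrix is [-1 -1 -4; 1 0 -1; -3 2 0].
Its determinant is -13.
The cofactor carries sign (−1)^(2+3) = −1, so C_{2,3} = −(-13) = 13.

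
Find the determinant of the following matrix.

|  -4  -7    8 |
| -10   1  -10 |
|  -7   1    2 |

-702

Expand along row 1:
  + (-4) · |1 -10; 1 2| = (-4)·(2 − (-10)) = -48
  − (-7) · |-10 -10; -7 2| = −(-7)·(-20 − 70) = -630
  + 8 · |-10 1; -7 1| = 8·(-10 − (-7)) = -24
Sum: (-48) + (-630) + (-24) = -702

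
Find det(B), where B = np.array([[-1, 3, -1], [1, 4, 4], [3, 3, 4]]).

Expand along column 1:
  + (-1) · |4 4; 3 4| = (-1)·(16 − 12) = -4
  − 1 · |3 -1; 3 4| = −1·(12 − (-3)) = -15
  + 3 · |3 -1; 4 4| = 3·(12 − (-4)) = 48
Sum: (-4) + (-15) + (48) = 29

29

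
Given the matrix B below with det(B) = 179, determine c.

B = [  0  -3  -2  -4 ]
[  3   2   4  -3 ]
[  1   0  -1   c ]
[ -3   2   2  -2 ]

Expanding along the row containing c, det(B) is linear in c: det(B) = (-30)·c + (119).
Set (-30)·c + (119) = 179  ⇒  (-30)·c = 60  ⇒  c = -2.

c = -2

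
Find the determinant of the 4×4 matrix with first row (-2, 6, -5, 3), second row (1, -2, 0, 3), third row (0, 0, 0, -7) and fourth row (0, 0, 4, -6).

The matrix is block upper-triangular with a 2×2 block and a 2×2 block on the diagonal, so its determinant equals the product of the determinants of the diagonal blocks.
det of the 2×2 block = -2
det of the 2×2 block = 28
det = (-2)·(28) = -56

-56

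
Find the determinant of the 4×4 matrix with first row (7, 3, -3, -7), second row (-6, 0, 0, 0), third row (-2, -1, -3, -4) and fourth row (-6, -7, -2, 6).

-282

Expand along row 2 (it has 3 zeros):
  − (-6) · M_21   where M_21 = det([3 -3 -7; -1 -3 -4; -7 -2 6]) = -47
det = (-1)·(-6)·(-47) = -282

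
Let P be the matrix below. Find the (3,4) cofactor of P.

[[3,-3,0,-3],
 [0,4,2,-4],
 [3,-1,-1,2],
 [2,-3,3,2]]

The cofactor is -42.

Delete row 3 and column 4; the remaining 3×3 submatrix is [3 -3 0; 0 4 2; 2 -3 3].
Its determinant is 42.
The cofactor carries sign (−1)^(3+4) = −1, so C_{3,4} = −(42) = -42.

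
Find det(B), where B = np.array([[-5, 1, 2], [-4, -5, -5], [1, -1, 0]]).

Expand along column 3:
  + 2 · |-4 -5; 1 -1| = 2·(4 − (-5)) = 18
  − (-5) · |-5 1; 1 -1| = −(-5)·(5 − 1) = 20
Sum: (18) + (20) = 38

|B| = 38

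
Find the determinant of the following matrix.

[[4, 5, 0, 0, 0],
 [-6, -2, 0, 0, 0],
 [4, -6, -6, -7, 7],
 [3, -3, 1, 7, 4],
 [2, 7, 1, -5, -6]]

The matrix is block lower-triangular with a 2×2 block and a 3×3 block on the diagonal, so its determinant equals the product of the determinants of the diagonal blocks.
det of the 2×2 block = 22
det of the 3×3 block = -22
det = (22)·(-22) = -484

-484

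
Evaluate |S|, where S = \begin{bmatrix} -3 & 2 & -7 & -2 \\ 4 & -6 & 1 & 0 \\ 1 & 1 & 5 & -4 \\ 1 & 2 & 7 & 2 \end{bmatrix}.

det(S) = -108

Expand along row 2 (it has 1 zero):
  − (4) · M_21   where M_21 = det([2 -7 -2; 1 5 -4; 2 7 2]) = 152
  + (-6) · M_22   where M_22 = det([-3 -7 -2; 1 5 -4; 1 7 2]) = -76
  − (1) · M_23   where M_23 = det([-3 2 -2; 1 1 -4; 1 2 2]) = -44
det = (-1)·(4)·(152) + (+1)·(-6)·(-76) + (-1)·(1)·(-44) = -108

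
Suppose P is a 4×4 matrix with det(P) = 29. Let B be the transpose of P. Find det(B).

det(Pᵀ) = det(P).
det(B) = (1)·(29) = 29

|B| = 29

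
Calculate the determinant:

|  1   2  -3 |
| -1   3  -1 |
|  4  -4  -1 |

Expand along column 1:
  + 1 · |3 -1; -4 -1| = 1·(-3 − 4) = -7
  − (-1) · |2 -3; -4 -1| = −(-1)·(-2 − 12) = -14
  + 4 · |2 -3; 3 -1| = 4·(-2 − (-9)) = 28
Sum: (-7) + (-14) + (28) = 7

7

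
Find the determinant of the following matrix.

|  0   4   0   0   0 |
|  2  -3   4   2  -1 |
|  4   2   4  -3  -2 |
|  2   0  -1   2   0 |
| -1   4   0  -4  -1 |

Expand along row 1 (it has 4 zeros):
  − (4) · M_12   where M_12 = det([2 4 2 -1; 4 4 -3 -2; 2 -1 2 0; -1 0 -4 -1]) = 53
det = (-1)·(4)·(53) = -212

The determinant is -212.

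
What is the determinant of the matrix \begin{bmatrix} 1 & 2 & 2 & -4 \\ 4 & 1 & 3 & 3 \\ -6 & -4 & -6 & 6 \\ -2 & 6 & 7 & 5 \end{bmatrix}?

Expand along row 1:
  + (1) · M_11   where M_11 = det([1 3 3; -4 -6 6; 6 7 5]) = 120
  − (2) · M_12   where M_12 = det([4 3 3; -6 -6 6; -2 7 5]) = -396
  + (2) · M_13   where M_13 = det([4 1 3; -6 -4 6; -2 6 5]) = -338
  − (-4) · M_14   where M_14 = det([4 1 3; -6 -4 -6; -2 6 7]) = -46
det = (+1)·(1)·(120) + (-1)·(2)·(-396) + (+1)·(2)·(-338) + (-1)·(-4)·(-46) = 52

52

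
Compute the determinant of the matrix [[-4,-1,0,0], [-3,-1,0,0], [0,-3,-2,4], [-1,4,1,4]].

The matrix is block lower-triangular with a 2×2 block and a 2×2 block on the diagonal, so its determinant equals the product of the determinants of the diagonal blocks.
det of the 2×2 block = 1
det of the 2×2 block = -12
det = (1)·(-12) = -12

-12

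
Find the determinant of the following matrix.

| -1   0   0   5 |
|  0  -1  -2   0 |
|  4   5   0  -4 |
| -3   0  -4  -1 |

Expand along row 1 (it has 2 zeros):
  + (-1) · M_11   where M_11 = det([-1 -2 0; 5 0 -4; 0 -4 -1]) = 6
  − (5) · M_14   where M_14 = det([0 -1 -2; 4 5 0; -3 0 -4]) = -46
det = (+1)·(-1)·(6) + (-1)·(5)·(-46) = 224

The determinant is 224.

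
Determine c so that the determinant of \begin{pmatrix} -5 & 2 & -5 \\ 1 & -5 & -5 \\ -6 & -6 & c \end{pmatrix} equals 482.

c = 4

Expanding along the row containing c, det(B) is linear in c: det(B) = (23)·c + (390).
Set (23)·c + (390) = 482  ⇒  (23)·c = 92  ⇒  c = 4.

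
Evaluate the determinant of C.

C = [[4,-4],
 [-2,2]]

det(C) = 4·2 − (-4)·(-2) = 8 − 8 = 0

The determinant is 0.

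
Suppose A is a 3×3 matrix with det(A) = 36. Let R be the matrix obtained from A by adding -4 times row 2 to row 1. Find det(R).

36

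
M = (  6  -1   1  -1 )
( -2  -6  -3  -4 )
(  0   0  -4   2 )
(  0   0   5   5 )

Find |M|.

M is block upper-triangular with a 2×2 block and a 2×2 block on the diagonal, so its determinant equals the product of the determinants of the diagonal blocks.
det of the 2×2 block = -38
det of the 2×2 block = -30
det = (-38)·(-30) = 1140

det(M) = 1140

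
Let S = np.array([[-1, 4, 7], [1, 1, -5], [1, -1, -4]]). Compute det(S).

-9

Expand along column 1:
  + (-1) · |1 -5; -1 -4| = (-1)·(-4 − 5) = 9
  − 1 · |4 7; -1 -4| = −1·(-16 − (-7)) = 9
  + 1 · |4 7; 1 -5| = 1·(-20 − 7) = -27
Sum: (9) + (9) + (-27) = -9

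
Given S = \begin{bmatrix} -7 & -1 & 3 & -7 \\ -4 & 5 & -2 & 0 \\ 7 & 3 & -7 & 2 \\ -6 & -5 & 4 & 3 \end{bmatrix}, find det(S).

Expand along row 2 (it has 1 zero):
  − (-4) · M_21   where M_21 = det([-1 3 -7; 3 -7 2; -5 4 3]) = 133
  + (5) · M_22   where M_22 = det([-7 3 -7; 7 -7 2; -6 4 3]) = 202
  − (-2) · M_23   where M_23 = det([-7 -1 -7; 7 3 2; -6 -5 3]) = 19
det = (-1)·(-4)·(133) + (+1)·(5)·(202) + (-1)·(-2)·(19) = 1580

1580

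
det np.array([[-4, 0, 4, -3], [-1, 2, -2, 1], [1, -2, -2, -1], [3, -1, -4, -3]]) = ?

Expand along row 1 (it has 1 zero):
  + (-4) · M_11   where M_11 = det([2 -2 1; -2 -2 -1; -1 -4 -3]) = 20
  + (4) · M_13   where M_13 = det([-1 2 1; 1 -2 -1; 3 -1 -3]) = 0
  − (-3) · M_14   where M_14 = det([-1 2 -2; 1 -2 -2; 3 -1 -4]) = -20
det = (+1)·(-4)·(20) + (+1)·(4)·(0) + (-1)·(-3)·(-20) = -140

-140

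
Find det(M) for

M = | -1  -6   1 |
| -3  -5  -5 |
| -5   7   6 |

Expand along column 1:
  + (-1) · |-5 -5; 7 6| = (-1)·(-30 − (-35)) = -5
  − (-3) · |-6 1; 7 6| = −(-3)·(-36 − 7) = -129
  + (-5) · |-6 1; -5 -5| = (-5)·(30 − (-5)) = -175
Sum: (-5) + (-129) + (-175) = -309

-309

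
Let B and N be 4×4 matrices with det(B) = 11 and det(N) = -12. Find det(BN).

det(BN) = det(B)·det(N) = (11)·(-12) = -132

The determinant is -132.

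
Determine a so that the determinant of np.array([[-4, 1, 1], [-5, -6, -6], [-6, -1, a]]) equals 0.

-1

Expanding along the row containing a, det(A) is linear in a: det(A) = (29)·a + (29).
Set (29)·a + (29) = 0  ⇒  (29)·a = -29  ⇒  a = -1.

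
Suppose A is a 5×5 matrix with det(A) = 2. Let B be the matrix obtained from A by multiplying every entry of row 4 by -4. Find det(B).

Scaling one row by -4 multiplies the determinant by -4.
det(B) = (-4)·(2) = -8

det(B) = -8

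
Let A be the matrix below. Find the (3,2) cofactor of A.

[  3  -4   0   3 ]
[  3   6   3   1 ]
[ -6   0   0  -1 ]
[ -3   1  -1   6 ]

-75

Delete row 3 and column 2; the remaining 3×3 submatrix is [3 0 3; 3 3 1; -3 -1 6].
Its determinant is 75.
The cofactor carries sign (−1)^(3+2) = −1, so C_{3,2} = −(75) = -75.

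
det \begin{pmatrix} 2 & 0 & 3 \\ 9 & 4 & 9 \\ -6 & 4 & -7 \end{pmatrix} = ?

The determinant is 52.

Expand along row 1:
  + 2 · |4 9; 4 -7| = 2·(-28 − 36) = -128
  + 3 · |9 4; -6 4| = 3·(36 − (-24)) = 180
Sum: (-128) + (180) = 52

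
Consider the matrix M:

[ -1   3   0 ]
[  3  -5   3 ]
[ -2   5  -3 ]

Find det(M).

det(M) = 9

Expand along column 3:
  − 3 · |-1 3; -2 5| = −3·(-5 − (-6)) = -3
  + (-3) · |-1 3; 3 -5| = (-3)·(5 − 9) = 12
Sum: (-3) + (12) = 9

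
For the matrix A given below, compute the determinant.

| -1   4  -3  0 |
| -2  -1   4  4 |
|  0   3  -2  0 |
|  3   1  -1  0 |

Expand along column 4 (it has 3 zeros):
  + (4) · M_24   where M_24 = det([-1 4 -3; 0 3 -2; 3 1 -1]) = 4
det = (+1)·(4)·(4) = 16

|A| = 16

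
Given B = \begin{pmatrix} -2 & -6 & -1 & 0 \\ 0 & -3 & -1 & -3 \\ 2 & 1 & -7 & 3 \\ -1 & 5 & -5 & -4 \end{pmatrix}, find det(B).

800

Expand along row 1 (it has 1 zero):
  + (-2) · M_11   where M_11 = det([-3 -1 -3; 1 -7 3; 5 -5 -4]) = -238
  − (-6) · M_12   where M_12 = det([0 -1 -3; 2 -7 3; -1 -5 -4]) = 46
  + (-1) · M_13   where M_13 = det([0 -3 -3; 2 1 3; -1 5 -4]) = -48
det = (+1)·(-2)·(-238) + (-1)·(-6)·(46) + (+1)·(-1)·(-48) = 800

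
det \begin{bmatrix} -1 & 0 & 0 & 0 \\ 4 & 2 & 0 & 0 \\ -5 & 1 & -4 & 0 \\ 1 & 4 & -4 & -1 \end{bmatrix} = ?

The matrix is lower triangular, so the determinant is the product of the diagonal entries:
det = (-1) · (2) · (-4) · (-1) = -8

-8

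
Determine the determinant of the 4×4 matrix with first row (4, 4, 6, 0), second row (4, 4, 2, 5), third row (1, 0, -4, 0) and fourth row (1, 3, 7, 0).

The determinant is 110.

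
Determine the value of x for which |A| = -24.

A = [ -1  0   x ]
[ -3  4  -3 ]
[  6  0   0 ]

x = 1

Expanding along the column containing x, det(A) is linear in x: det(A) = (-24)·x + (0).
Set (-24)·x + (0) = -24  ⇒  (-24)·x = -24  ⇒  x = 1.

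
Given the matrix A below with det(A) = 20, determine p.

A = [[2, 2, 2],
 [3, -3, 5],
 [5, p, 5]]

0

Expanding along the column containing p, det(A) is linear in p: det(A) = (-4)·p + (20).
Set (-4)·p + (20) = 20  ⇒  (-4)·p = 0  ⇒  p = 0.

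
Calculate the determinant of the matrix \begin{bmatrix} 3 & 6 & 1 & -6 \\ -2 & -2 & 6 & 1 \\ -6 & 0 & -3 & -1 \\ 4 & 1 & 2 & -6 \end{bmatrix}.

1371

Expand along row 3 (it has 1 zero):
  + (-6) · M_31   where M_31 = det([6 1 -6; -2 6 1; 1 2 -6]) = -179
  + (-3) · M_33   where M_33 = det([3 6 -6; -2 -2 1; 4 1 -6]) = -51
  − (-1) · M_34   where M_34 = det([3 6 1; -2 -2 6; 4 1 2]) = 144
det = (+1)·(-6)·(-179) + (+1)·(-3)·(-51) + (-1)·(-1)·(144) = 1371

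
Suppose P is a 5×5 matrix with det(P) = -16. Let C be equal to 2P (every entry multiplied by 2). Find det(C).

For a 5×5 matrix, det(2P) = 2^5·det(P) = 32·det(P).
det(C) = (32)·(-16) = -512

-512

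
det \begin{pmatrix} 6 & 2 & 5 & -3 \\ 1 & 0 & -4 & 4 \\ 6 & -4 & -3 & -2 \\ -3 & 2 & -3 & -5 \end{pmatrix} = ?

1668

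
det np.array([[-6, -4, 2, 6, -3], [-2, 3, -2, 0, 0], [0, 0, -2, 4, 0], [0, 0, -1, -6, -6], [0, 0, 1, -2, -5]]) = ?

2080

The matrix is block upper-triangular with a 2×2 block and a 3×3 block on the diagonal, so its determinant equals the product of the determinants of the diagonal blocks.
det of the 2×2 block = -26
det of the 3×3 block = -80
det = (-26)·(-80) = 2080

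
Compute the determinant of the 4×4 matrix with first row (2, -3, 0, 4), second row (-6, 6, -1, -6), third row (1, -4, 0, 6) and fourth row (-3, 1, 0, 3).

The determinant is -17.

Expand along column 3 (it has 3 zeros):
  − (-1) · M_23   where M_23 = det([2 -3 4; 1 -4 6; -3 1 3]) = -17
det = (-1)·(-1)·(-17) = -17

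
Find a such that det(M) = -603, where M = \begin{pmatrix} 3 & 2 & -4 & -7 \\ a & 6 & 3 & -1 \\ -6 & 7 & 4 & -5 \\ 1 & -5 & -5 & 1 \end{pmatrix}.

Expanding along the column containing a, det(M) is linear in a: det(M) = (9)·a + (-666).
Set (9)·a + (-666) = -603  ⇒  (9)·a = 63  ⇒  a = 7.

a = 7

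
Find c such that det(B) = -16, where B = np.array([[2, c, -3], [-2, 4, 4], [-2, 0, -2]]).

-2

Expanding along the row containing c, det(B) is linear in c: det(B) = (-12)·c + (-40).
Set (-12)·c + (-40) = -16  ⇒  (-12)·c = 24  ⇒  c = -2.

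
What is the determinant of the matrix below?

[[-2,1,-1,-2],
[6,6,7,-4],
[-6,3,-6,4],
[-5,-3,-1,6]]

Expand along row 1:
  + (-2) · M_11   where M_11 = det([6 7 -4; 3 -6 4; -3 -1 6]) = -318
  − (1) · M_12   where M_12 = det([6 7 -4; -6 -6 4; -5 -1 6]) = 16
  + (-1) · M_13   where M_13 = det([6 6 -4; -6 3 4; -5 -3 6]) = 144
  − (-2) · M_14   where M_14 = det([6 6 7; -6 3 -6; -5 -3 -1]) = 249
det = (+1)·(-2)·(-318) + (-1)·(1)·(16) + (+1)·(-1)·(144) + (-1)·(-2)·(249) = 974

The determinant is 974.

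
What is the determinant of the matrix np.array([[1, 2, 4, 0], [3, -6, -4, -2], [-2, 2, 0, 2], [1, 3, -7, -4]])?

The determinant is -148.

Expand along row 1 (it has 1 zero):
  + (1) · M_11   where M_11 = det([-6 -4 -2; 2 0 2; 3 -7 -4]) = -112
  − (2) · M_12   where M_12 = det([3 -4 -2; -2 0 2; 1 -7 -4]) = 38
  + (4) · M_13   where M_13 = det([3 -6 -2; -2 2 2; 1 3 -4]) = 10
det = (+1)·(1)·(-112) + (-1)·(2)·(38) + (+1)·(4)·(10) = -148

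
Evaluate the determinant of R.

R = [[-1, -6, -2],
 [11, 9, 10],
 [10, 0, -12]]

-1104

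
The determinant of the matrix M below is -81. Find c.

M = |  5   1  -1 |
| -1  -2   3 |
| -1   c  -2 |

7

Expanding along the column containing c, det(M) is linear in c: det(M) = (-14)·c + (17).
Set (-14)·c + (17) = -81  ⇒  (-14)·c = -98  ⇒  c = 7.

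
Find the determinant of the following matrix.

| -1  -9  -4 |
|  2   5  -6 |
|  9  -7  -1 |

751

Expand along row 1:
  + (-1) · |5 -6; -7 -1| = (-1)·(-5 − 42) = 47
  − (-9) · |2 -6; 9 -1| = −(-9)·(-2 − (-54)) = 468
  + (-4) · |2 5; 9 -7| = (-4)·(-14 − 45) = 236
Sum: (47) + (468) + (236) = 751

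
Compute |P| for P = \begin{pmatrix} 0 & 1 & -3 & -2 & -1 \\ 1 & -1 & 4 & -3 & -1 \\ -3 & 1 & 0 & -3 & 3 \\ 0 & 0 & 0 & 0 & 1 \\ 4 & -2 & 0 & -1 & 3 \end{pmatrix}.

Expand along row 4 (it has 4 zeros):
  − (1) · M_45   where M_45 = det([0 1 -3 -2; 1 -1 4 -3; -3 1 0 -3; 4 -2 0 -1]) = 70
det = (-1)·(1)·(70) = -70

-70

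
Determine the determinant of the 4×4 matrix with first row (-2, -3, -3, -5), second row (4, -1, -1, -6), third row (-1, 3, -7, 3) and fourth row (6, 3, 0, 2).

Expand along row 4 (it has 1 zero):
  − (6) · M_41   where M_41 = det([-3 -3 -5; -1 -1 -6; 3 -7 3]) = 130
  + (3) · M_42   where M_42 = det([-2 -3 -5; 4 -1 -6; -1 -7 3]) = 253
  + (2) · M_44   where M_44 = det([-2 -3 -3; 4 -1 -1; -1 3 -7]) = -140
det = (-1)·(6)·(130) + (+1)·(3)·(253) + (+1)·(2)·(-140) = -301

The determinant is -301.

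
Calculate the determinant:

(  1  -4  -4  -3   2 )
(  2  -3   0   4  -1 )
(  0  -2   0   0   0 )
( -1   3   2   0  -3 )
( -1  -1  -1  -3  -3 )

The determinant is 42.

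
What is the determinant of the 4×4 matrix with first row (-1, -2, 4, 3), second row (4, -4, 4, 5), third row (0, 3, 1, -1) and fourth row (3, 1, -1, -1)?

The determinant is -38.

Expand along row 3 (it has 1 zero):
  − (3) · M_32   where M_32 = det([-1 4 3; 4 4 5; 3 -1 -1]) = 27
  + (1) · M_33   where M_33 = det([-1 -2 3; 4 -4 5; 3 1 -1]) = 11
  − (-1) · M_34   where M_34 = det([-1 -2 4; 4 -4 4; 3 1 -1]) = 32
det = (-1)·(3)·(27) + (+1)·(1)·(11) + (-1)·(-1)·(32) = -38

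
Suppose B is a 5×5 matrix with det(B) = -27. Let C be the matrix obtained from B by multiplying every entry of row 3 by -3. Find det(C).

81

Scaling one row by -3 multiplies the determinant by -3.
det(C) = (-3)·(-27) = 81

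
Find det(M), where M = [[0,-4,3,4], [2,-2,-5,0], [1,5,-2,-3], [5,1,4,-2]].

Expand along row 1 (it has 1 zero):
  − (-4) · M_12   where M_12 = det([2 -5 0; 1 -2 -3; 5 4 -2]) = 97
  + (3) · M_13   where M_13 = det([2 -2 0; 1 5 -3; 5 1 -2]) = 12
  − (4) · M_14   where M_14 = det([2 -2 -5; 1 5 -2; 5 1 4]) = 192
det = (-1)·(-4)·(97) + (+1)·(3)·(12) + (-1)·(4)·(192) = -344

The determinant is -344.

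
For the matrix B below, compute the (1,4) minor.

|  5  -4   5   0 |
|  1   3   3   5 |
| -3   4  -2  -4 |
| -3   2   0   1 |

Delete row 1 and column 4; the remaining 3×3 submatrix is [1 3 3; -3 4 -2; -3 2 0].
Its determinant is 40.

40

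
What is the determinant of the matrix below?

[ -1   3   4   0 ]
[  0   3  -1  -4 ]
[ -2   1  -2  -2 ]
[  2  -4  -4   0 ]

Expand along column 4 (it has 2 zeros):
  + (-4) · M_24   where M_24 = det([-1 3 4; -2 1 -2; 2 -4 -4]) = 0
  − (-2) · M_34   where M_34 = det([-1 3 4; 0 3 -1; 2 -4 -4]) = -14
det = (+1)·(-4)·(0) + (-1)·(-2)·(-14) = -28

The determinant is -28.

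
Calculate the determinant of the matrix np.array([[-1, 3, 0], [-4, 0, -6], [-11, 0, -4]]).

150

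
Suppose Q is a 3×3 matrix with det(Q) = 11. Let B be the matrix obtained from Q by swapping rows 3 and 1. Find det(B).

Swapping two rows multiplies the determinant by −1.
det(B) = (-1)·(11) = -11

The determinant is -11.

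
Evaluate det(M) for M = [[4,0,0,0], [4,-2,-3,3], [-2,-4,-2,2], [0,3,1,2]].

-96

Expand along row 1 (it has 3 zeros):
  + (4) · M_11   where M_11 = det([-2 -3 3; -4 -2 2; 3 1 2]) = -24
det = (+1)·(4)·(-24) = -96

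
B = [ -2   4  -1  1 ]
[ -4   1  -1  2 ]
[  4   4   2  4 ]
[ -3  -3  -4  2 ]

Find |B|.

330

Expand along row 1:
  + (-2) · M_11   where M_11 = det([1 -1 2; 4 2 4; -3 -4 2]) = 20
  − (4) · M_12   where M_12 = det([-4 -1 2; 4 2 4; -3 -4 2]) = -80
  + (-1) · M_13   where M_13 = det([-4 1 2; 4 4 4; -3 -3 2]) = -100
  − (1) · M_14   where M_14 = det([-4 1 -1; 4 4 2; -3 -3 -4]) = 50
det = (+1)·(-2)·(20) + (-1)·(4)·(-80) + (+1)·(-1)·(-100) + (-1)·(1)·(50) = 330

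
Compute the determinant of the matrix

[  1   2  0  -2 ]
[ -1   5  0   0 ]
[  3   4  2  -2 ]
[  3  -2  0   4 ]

108

Expand along column 3 (it has 3 zeros):
  + (2) · M_33   where M_33 = det([1 2 -2; -1 5 0; 3 -2 4]) = 54
det = (+1)·(2)·(54) = 108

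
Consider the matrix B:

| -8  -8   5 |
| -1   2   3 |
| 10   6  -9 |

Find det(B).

|B| = -10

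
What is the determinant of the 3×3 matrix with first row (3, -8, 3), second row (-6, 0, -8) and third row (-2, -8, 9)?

Expand along row 2:
  − (-6) · |-8 3; -8 9| = −(-6)·(-72 − (-24)) = -288
  − (-8) · |3 -8; -2 -8| = −(-8)·(-24 − 16) = -320
Sum: (-288) + (-320) = -608

-608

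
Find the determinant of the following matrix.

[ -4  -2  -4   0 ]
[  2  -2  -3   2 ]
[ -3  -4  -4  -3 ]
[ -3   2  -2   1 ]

The determinant is -144.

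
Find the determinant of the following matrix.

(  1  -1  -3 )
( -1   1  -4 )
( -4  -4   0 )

-56

Expand along row 3:
  + (-4) · |-1 -3; 1 -4| = (-4)·(4 − (-3)) = -28
  − (-4) · |1 -3; -1 -4| = −(-4)·(-4 − 3) = -28
Sum: (-28) + (-28) = -56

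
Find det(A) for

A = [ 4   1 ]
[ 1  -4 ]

-17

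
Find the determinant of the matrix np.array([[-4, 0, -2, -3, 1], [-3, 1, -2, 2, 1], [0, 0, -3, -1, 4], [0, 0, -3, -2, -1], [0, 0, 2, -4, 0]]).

-312

The matrix is block upper-triangular with a 2×2 block and a 3×3 block on the diagonal, so its determinant equals the product of the determinants of the diagonal blocks.
det of the 2×2 block = -4
det of the 3×3 block = 78
det = (-4)·(78) = -312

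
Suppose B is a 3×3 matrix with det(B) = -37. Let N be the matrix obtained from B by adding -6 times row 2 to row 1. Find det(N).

-37

Adding a multiple of one row to another leaves the determinant unchanged.
det(N) = (1)·(-37) = -37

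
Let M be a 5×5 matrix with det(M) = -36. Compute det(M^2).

det(M^2) = (det M)^2 = (-36)^2 = 1296

The determinant is 1296.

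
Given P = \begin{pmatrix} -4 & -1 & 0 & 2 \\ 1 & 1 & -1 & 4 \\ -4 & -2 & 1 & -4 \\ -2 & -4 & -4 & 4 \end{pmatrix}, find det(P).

Expand along row 1 (it has 1 zero):
  + (-4) · M_11   where M_11 = det([1 -1 4; -2 1 -4; -4 -4 4]) = 12
  − (-1) · M_12   where M_12 = det([1 -1 4; -4 1 -4; -2 -4 4]) = 36
  − (2) · M_14   where M_14 = det([1 1 -1; -4 -2 1; -2 -4 -4]) = -18
det = (+1)·(-4)·(12) + (-1)·(-1)·(36) + (-1)·(2)·(-18) = 24

24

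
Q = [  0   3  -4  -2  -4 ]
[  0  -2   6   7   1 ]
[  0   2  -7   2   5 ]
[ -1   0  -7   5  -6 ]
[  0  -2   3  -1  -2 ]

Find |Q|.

-322

Expand along column 1 (it has 4 zeros):
  − (-1) · M_41   where M_41 = det([3 -4 -2 -4; -2 6 7 1; 2 -7 2 5; -2 3 -1 -2]) = -322
det = (-1)·(-1)·(-322) = -322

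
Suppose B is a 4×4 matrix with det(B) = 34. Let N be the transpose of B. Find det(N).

The determinant is 34.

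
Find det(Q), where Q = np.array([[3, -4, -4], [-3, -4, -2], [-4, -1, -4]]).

The determinant is 110.

Expand along column 1:
  + 3 · |-4 -2; -1 -4| = 3·(16 − 2) = 42
  − (-3) · |-4 -4; -1 -4| = −(-3)·(16 − 4) = 36
  + (-4) · |-4 -4; -4 -2| = (-4)·(8 − 16) = 32
Sum: (42) + (36) + (32) = 110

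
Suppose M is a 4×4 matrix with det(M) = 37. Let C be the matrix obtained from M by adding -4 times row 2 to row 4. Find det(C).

Adding a multiple of one row to another leaves the determinant unchanged.
det(C) = (1)·(37) = 37

det(C) = 37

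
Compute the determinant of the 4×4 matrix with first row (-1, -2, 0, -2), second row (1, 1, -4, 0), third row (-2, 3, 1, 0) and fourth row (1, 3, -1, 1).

Expand along column 4 (it has 2 zeros):
  − (-2) · M_14   where M_14 = det([1 1 -4; -2 3 1; 1 3 -1]) = 29
  + (1) · M_44   where M_44 = det([-1 -2 0; 1 1 -4; -2 3 1]) = -27
det = (-1)·(-2)·(29) + (+1)·(1)·(-27) = 31

The determinant is 31.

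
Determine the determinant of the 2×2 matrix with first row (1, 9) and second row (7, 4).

The determinant is -59.

det = 1·4 − 9·7 = 4 − 63 = -59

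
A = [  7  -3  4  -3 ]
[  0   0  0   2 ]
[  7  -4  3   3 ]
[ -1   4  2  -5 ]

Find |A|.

The determinant is 14.

Expand along row 2 (it has 3 zeros):
  + (2) · M_24   where M_24 = det([7 -3 4; 7 -4 3; -1 4 2]) = 7
det = (+1)·(2)·(7) = 14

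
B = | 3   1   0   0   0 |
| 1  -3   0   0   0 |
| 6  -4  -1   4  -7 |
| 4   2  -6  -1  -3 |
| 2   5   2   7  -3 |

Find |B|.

B is block lower-triangular with a 2×2 block and a 3×3 block on the diagonal, so its determinant equals the product of the determinants of the diagonal blocks.
det of the 2×2 block = -10
det of the 3×3 block = 160
det = (-10)·(160) = -1600

-1600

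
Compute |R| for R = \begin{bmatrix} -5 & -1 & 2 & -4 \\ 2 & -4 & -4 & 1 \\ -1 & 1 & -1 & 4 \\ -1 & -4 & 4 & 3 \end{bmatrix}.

The determinant is -865.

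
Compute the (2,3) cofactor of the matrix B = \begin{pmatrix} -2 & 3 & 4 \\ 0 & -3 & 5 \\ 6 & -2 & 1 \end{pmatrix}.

The cofactor is 14.

Delete row 2 and column 3; the remaining 2×2 submatrix is [-2 3; 6 -2].
Its determinant is (-2)·(-2) − 3·6 = -14.
The cofactor carries sign (−1)^(2+3) = −1, so C_{2,3} = −(-14) = 14.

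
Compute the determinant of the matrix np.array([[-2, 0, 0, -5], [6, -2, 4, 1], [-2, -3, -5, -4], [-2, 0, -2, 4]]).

-220

Expand along row 1 (it has 2 zeros):
  + (-2) · M_11   where M_11 = det([-2 4 1; -3 -5 -4; 0 -2 4]) = 110
  − (-5) · M_14   where M_14 = det([6 -2 4; -2 -3 -5; -2 0 -2]) = 0
det = (+1)·(-2)·(110) + (-1)·(-5)·(0) = -220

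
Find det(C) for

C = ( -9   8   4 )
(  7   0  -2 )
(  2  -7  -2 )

Expand along column 2:
  − 8 · |7 -2; 2 -2| = −8·(-14 − (-4)) = 80
  − (-7) · |-9 4; 7 -2| = −(-7)·(18 − 28) = -70
Sum: (80) + (-70) = 10

10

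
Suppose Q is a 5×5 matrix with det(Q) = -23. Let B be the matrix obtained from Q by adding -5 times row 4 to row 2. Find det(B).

Adding a multiple of one row to another leaves the determinant unchanged.
det(B) = (1)·(-23) = -23

The determinant is -23.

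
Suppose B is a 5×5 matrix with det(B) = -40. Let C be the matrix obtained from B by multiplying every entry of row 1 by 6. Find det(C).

Scaling one row by 6 multiplies the determinant by 6.
det(C) = (6)·(-40) = -240

The determinant is -240.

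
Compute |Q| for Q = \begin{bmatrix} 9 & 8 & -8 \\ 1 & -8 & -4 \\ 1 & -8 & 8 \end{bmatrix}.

Expand along column 1:
  + 9 · |-8 -4; -8 8| = 9·(-64 − 32) = -864
  − 1 · |8 -8; -8 8| = −1·(64 − 64) = 0
  + 1 · |8 -8; -8 -4| = 1·(-32 − 64) = -96
Sum: (-864) + (0) + (-96) = -960

det(Q) = -960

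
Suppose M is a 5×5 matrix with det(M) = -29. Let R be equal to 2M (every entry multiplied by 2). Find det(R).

-928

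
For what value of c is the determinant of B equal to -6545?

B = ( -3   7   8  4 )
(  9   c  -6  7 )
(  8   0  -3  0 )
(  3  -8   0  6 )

5

Expanding along the row containing c, det(B) is linear in c: det(B) = (-294)·c + (-5075).
Set (-294)·c + (-5075) = -6545  ⇒  (-294)·c = -1470  ⇒  c = 5.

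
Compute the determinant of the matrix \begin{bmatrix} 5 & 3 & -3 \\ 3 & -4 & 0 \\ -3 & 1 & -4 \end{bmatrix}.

Expand along column 3:
  + (-3) · |3 -4; -3 1| = (-3)·(3 − 12) = 27
  + (-4) · |5 3; 3 -4| = (-4)·(-20 − 9) = 116
Sum: (27) + (116) = 143

143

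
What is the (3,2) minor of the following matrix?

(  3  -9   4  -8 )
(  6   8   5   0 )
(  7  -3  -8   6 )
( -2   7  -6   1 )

Delete row 3 and column 2; the remaining 3×3 submatrix is [3 4 -8; 6 5 0; -2 -6 1].
Its determinant is 199.

The minor is 199.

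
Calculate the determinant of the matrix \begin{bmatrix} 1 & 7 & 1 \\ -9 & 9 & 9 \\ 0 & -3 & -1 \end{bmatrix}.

Expand along column 1:
  + 1 · |9 9; -3 -1| = 1·(-9 − (-27)) = 18
  − (-9) · |7 1; -3 -1| = −(-9)·(-7 − (-3)) = -36
Sum: (18) + (-36) = -18

The determinant is -18.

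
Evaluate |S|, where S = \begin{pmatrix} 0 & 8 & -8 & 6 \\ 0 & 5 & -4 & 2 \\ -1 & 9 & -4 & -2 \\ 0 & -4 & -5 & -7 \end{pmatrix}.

158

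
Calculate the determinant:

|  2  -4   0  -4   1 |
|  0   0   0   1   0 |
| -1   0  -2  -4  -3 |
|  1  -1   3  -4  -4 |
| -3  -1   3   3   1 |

-320

Expand along row 2 (it has 4 zeros):
  + (1) · M_24   where M_24 = det([2 -4 0 1; -1 0 -2 -3; 1 -1 3 -4; -3 -1 3 1]) = -320
det = (+1)·(1)·(-320) = -320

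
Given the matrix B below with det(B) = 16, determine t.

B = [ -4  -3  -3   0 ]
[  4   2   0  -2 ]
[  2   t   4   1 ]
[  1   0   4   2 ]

3

Expanding along the column containing t, det(B) is linear in t: det(B) = (2)·t + (10).
Set (2)·t + (10) = 16  ⇒  (2)·t = 6  ⇒  t = 3.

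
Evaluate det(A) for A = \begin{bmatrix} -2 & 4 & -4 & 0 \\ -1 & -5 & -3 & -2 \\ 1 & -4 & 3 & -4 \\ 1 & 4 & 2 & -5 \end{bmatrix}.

-162

Expand along row 1 (it has 1 zero):
  + (-2) · M_11   where M_11 = det([-5 -3 -2; -4 3 -4; 4 2 -5]) = 183
  − (4) · M_12   where M_12 = det([-1 -3 -2; 1 3 -4; 1 2 -5]) = 6
  + (-4) · M_13   where M_13 = det([-1 -5 -2; 1 -4 -4; 1 4 -5]) = -57
det = (+1)·(-2)·(183) + (-1)·(4)·(6) + (+1)·(-4)·(-57) = -162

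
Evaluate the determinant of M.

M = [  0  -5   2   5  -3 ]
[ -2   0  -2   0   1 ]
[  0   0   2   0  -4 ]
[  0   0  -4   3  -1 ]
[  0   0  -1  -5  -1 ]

M is block upper-triangular with a 2×2 block and a 3×3 block on the diagonal, so its determinant equals the product of the determinants of the diagonal blocks.
det of the 2×2 block = -10
det of the 3×3 block = -108
det = (-10)·(-108) = 1080

det(M) = 1080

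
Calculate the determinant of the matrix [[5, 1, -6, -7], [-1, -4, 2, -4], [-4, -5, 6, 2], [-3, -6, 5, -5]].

21

Expand along row 1:
  + (5) · M_11   where M_11 = det([-4 2 -4; -5 6 2; -6 5 -5]) = 42
  − (1) · M_12   where M_12 = det([-1 2 -4; -4 6 2; -3 5 -5]) = -4
  + (-6) · M_13   where M_13 = det([-1 -4 -4; -4 -5 2; -3 -6 -5]) = 31
  − (-7) · M_14   where M_14 = det([-1 -4 2; -4 -5 6; -3 -6 5]) = -1
det = (+1)·(5)·(42) + (-1)·(1)·(-4) + (+1)·(-6)·(31) + (-1)·(-7)·(-1) = 21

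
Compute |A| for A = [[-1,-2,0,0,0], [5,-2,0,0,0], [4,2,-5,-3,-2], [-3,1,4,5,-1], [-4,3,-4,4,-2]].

-936

A is block lower-triangular with a 2×2 block and a 3×3 block on the diagonal, so its determinant equals the product of the determinants of the diagonal blocks.
det of the 2×2 block = 12
det of the 3×3 block = -78
det = (12)·(-78) = -936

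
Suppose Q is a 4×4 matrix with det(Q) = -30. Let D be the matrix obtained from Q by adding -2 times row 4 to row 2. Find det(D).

The determinant is -30.

Adding a multiple of one row to another leaves the determinant unchanged.
det(D) = (1)·(-30) = -30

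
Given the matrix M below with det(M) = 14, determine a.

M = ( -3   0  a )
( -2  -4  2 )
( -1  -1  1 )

-4

Expanding along the column containing a, det(M) is linear in a: det(M) = (-2)·a + (6).
Set (-2)·a + (6) = 14  ⇒  (-2)·a = 8  ⇒  a = -4.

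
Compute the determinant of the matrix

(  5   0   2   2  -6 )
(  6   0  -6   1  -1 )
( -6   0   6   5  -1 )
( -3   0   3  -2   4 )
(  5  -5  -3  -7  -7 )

-3780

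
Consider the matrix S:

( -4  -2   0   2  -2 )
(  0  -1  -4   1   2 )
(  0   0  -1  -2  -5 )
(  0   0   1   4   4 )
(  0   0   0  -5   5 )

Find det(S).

S is block upper-triangular with a 2×2 block and a 3×3 block on the diagonal, so its determinant equals the product of the determinants of the diagonal blocks.
det of the 2×2 block = 4
det of the 3×3 block = -5
det = (4)·(-5) = -20

det(S) = -20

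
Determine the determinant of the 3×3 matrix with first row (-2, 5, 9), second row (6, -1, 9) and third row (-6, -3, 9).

Expand along row 1:
  + (-2) · |-1 9; -3 9| = (-2)·(-9 − (-27)) = -36
  − 5 · |6 9; -6 9| = −5·(54 − (-54)) = -540
  + 9 · |6 -1; -6 -3| = 9·(-18 − 6) = -216
Sum: (-36) + (-540) + (-216) = -792

The determinant is -792.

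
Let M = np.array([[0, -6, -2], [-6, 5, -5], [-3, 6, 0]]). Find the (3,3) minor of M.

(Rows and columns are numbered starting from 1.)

Delete row 3 and column 3; the remaining 2×2 submatrix is [0 -6; -6 5].
Its determinant is 0·5 − (-6)·(-6) = -36.

-36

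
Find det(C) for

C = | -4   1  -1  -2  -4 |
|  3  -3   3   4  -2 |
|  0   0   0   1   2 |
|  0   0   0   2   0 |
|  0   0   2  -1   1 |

det(C) = -72

C is block upper-triangular with a 2×2 block and a 3×3 block on the diagonal, so its determinant equals the product of the determinants of the diagonal blocks.
det of the 2×2 block = 9
det of the 3×3 block = -8
det = (9)·(-8) = -72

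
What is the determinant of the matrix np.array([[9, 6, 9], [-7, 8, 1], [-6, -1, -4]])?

The determinant is 12.

Expand along row 1:
  + 9 · |8 1; -1 -4| = 9·(-32 − (-1)) = -279
  − 6 · |-7 1; -6 -4| = −6·(28 − (-6)) = -204
  + 9 · |-7 8; -6 -1| = 9·(7 − (-48)) = 495
Sum: (-279) + (-204) + (495) = 12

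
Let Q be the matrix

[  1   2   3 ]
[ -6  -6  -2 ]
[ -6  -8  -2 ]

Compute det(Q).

The determinant is 32.

Expand along column 1:
  + 1 · |-6 -2; -8 -2| = 1·(12 − 16) = -4
  − (-6) · |2 3; -8 -2| = −(-6)·(-4 − (-24)) = 120
  + (-6) · |2 3; -6 -2| = (-6)·(-4 − (-18)) = -84
Sum: (-4) + (120) + (-84) = 32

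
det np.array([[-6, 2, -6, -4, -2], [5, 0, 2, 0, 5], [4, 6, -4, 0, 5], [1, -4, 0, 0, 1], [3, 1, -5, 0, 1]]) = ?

The determinant is 1496.

Expand along column 4 (it has 4 zeros):
  − (-4) · M_14   where M_14 = det([5 0 2 5; 4 6 -4 5; 1 -4 0 1; 3 1 -5 1]) = 374
det = (-1)·(-4)·(374) = 1496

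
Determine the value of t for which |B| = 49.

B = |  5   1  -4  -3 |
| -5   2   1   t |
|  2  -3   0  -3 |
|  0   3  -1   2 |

t = -4

Expanding along the row containing t, det(B) is linear in t: det(B) = (-7)·t + (21).
Set (-7)·t + (21) = 49  ⇒  (-7)·t = 28  ⇒  t = -4.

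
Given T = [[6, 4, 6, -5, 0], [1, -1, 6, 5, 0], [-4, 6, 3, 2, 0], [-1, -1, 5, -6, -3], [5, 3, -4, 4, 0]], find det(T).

det(T) = -15630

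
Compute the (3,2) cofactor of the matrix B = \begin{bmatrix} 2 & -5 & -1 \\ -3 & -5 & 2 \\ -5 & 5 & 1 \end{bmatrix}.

Delete row 3 and column 2; the remaining 2×2 submatrix is [2 -1; -3 2].
Its determinant is 2·2 − (-1)·(-3) = 1.
The cofactor carries sign (−1)^(3+2) = −1, so C_{3,2} = −(1) = -1.

The cofactor is -1.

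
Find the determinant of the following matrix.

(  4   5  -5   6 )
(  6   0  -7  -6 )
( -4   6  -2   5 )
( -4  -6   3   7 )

Expand along row 2 (it has 1 zero):
  − (6) · M_21   where M_21 = det([5 -5 6; 6 -2 5; -6 3 7]) = 251
  − (-7) · M_23   where M_23 = det([4 5 6; -4 6 5; -4 -6 7]) = 616
  + (-6) · M_24   where M_24 = det([4 5 -5; -4 6 -2; -4 -6 3]) = -116
det = (-1)·(6)·(251) + (-1)·(-7)·(616) + (+1)·(-6)·(-116) = 3502

3502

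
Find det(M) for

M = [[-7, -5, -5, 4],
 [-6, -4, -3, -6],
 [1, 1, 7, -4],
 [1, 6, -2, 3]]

Expand along row 1:
  + (-7) · M_11   where M_11 = det([-4 -3 -6; 1 7 -4; 6 -2 3]) = 293
  − (-5) · M_12   where M_12 = det([-6 -3 -6; 1 7 -4; 1 -2 3]) = -3
  + (-5) · M_13   where M_13 = det([-6 -4 -6; 1 1 -4; 1 6 3]) = -164
  − (4) · M_14   where M_14 = det([-6 -4 -3; 1 1 7; 1 6 -2]) = 213
det = (+1)·(-7)·(293) + (-1)·(-5)·(-3) + (+1)·(-5)·(-164) + (-1)·(4)·(213) = -2098

|M| = -2098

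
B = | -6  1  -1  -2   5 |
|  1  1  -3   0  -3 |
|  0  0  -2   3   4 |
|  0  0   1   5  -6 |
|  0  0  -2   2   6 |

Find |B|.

B is block upper-triangular with a 2×2 block and a 3×3 block on the diagonal, so its determinant equals the product of the determinants of the diagonal blocks.
det of the 2×2 block = -7
det of the 3×3 block = -18
det = (-7)·(-18) = 126

126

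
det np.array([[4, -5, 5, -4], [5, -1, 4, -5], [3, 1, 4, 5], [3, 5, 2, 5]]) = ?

48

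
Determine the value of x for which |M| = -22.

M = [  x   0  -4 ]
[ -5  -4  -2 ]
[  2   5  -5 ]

-3

Expanding along the row containing x, det(M) is linear in x: det(M) = (30)·x + (68).
Set (30)·x + (68) = -22  ⇒  (30)·x = -90  ⇒  x = -3.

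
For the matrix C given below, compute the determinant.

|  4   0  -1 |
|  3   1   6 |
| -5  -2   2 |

57

Expand along row 1:
  + 4 · |1 6; -2 2| = 4·(2 − (-12)) = 56
  + (-1) · |3 1; -5 -2| = (-1)·(-6 − (-5)) = 1
Sum: (56) + (1) = 57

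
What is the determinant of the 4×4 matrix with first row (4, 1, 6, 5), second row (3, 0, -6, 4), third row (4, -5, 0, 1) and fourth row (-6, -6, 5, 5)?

-3960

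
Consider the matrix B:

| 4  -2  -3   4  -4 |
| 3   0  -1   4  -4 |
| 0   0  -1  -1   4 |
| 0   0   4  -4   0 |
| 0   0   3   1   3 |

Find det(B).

B is block upper-triangular with a 2×2 block and a 3×3 block on the diagonal, so its determinant equals the product of the determinants of the diagonal blocks.
det of the 2×2 block = 6
det of the 3×3 block = 88
det = (6)·(88) = 528

|B| = 528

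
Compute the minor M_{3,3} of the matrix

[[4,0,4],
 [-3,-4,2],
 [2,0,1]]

Delete row 3 and column 3; the remaining 2×2 submatrix is [4 0; -3 -4].
Its determinant is 4·(-4) − 0·(-3) = -16.

The minor is -16.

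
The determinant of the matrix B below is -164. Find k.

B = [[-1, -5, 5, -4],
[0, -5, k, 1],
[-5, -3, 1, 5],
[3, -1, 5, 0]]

Expanding along the row containing k, det(B) is linear in k: det(B) = (136)·k + (-1116).
Set (136)·k + (-1116) = -164  ⇒  (136)·k = 952  ⇒  k = 7.

7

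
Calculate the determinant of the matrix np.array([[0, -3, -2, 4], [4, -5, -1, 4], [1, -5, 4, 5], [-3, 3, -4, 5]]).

516

Expand along row 1 (it has 1 zero):
  − (-3) · M_12   where M_12 = det([4 -1 4; 1 4 5; -3 -4 5]) = 212
  + (-2) · M_13   where M_13 = det([4 -5 4; 1 -5 5; -3 3 5]) = -108
  − (4) · M_14   where M_14 = det([4 -5 -1; 1 -5 4; -3 3 -4]) = 84
det = (-1)·(-3)·(212) + (+1)·(-2)·(-108) + (-1)·(4)·(84) = 516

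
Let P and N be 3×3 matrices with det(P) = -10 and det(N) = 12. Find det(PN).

det(PN) = det(P)·det(N) = (-10)·(12) = -120

det(PN) = -120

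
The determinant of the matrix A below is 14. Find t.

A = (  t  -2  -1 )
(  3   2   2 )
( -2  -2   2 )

-1

Expanding along the row containing t, det(A) is linear in t: det(A) = (8)·t + (22).
Set (8)·t + (22) = 14  ⇒  (8)·t = -8  ⇒  t = -1.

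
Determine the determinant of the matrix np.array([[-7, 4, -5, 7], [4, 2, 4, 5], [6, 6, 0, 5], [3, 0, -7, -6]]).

The determinant is 1188.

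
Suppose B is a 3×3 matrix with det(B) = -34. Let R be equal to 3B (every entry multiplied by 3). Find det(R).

For a 3×3 matrix, det(3B) = 3^3·det(B) = 27·det(B).
det(R) = (27)·(-34) = -918

-918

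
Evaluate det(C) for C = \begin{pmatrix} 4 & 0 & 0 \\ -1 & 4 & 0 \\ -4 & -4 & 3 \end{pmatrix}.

48

C is lower triangular, so det(C) is the product of the diagonal entries:
det = (4) · (4) · (3) = 48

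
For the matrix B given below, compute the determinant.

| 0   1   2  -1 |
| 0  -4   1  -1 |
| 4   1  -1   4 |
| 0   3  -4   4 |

Expand along column 1 (it has 3 zeros):
  + (4) · M_31   where M_31 = det([1 2 -1; -4 1 -1; 3 -4 4]) = 13
det = (+1)·(4)·(13) = 52

det(B) = 52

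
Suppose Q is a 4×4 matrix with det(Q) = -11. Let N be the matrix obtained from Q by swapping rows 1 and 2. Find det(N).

The determinant is 11.

Swapping two rows multiplies the determinant by −1.
det(N) = (-1)·(-11) = 11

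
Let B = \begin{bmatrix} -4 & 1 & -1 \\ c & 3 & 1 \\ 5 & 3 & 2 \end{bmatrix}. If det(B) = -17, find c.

c = 5

Expanding along the column containing c, det(B) is linear in c: det(B) = (-5)·c + (8).
Set (-5)·c + (8) = -17  ⇒  (-5)·c = -25  ⇒  c = 5.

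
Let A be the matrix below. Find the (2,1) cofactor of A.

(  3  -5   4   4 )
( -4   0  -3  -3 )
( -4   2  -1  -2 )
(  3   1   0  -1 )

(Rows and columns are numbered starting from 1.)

1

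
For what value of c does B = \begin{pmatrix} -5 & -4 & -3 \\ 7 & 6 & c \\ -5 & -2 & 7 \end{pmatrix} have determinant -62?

Expanding along the column containing c, det(B) is linear in c: det(B) = (10)·c + (-62).
Set (10)·c + (-62) = -62  ⇒  (10)·c = 0  ⇒  c = 0.

c = 0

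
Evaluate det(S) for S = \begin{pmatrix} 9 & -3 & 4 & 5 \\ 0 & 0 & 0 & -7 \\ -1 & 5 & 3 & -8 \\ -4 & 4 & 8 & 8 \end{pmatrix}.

The determinant is -2296.

Expand along row 2 (it has 3 zeros):
  + (-7) · M_24   where M_24 = det([9 -3 4; -1 5 3; -4 4 8]) = 328
det = (+1)·(-7)·(328) = -2296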